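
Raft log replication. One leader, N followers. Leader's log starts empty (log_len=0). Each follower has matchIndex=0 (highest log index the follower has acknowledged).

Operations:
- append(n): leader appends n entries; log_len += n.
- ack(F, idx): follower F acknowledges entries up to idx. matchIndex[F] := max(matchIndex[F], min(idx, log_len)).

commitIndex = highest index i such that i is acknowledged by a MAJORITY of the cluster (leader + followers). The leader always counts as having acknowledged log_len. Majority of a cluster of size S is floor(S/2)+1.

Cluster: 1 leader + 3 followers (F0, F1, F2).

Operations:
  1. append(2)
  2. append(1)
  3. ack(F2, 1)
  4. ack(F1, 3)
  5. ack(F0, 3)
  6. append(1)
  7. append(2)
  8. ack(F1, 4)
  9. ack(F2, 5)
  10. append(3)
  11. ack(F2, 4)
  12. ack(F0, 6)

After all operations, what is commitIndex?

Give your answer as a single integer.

Op 1: append 2 -> log_len=2
Op 2: append 1 -> log_len=3
Op 3: F2 acks idx 1 -> match: F0=0 F1=0 F2=1; commitIndex=0
Op 4: F1 acks idx 3 -> match: F0=0 F1=3 F2=1; commitIndex=1
Op 5: F0 acks idx 3 -> match: F0=3 F1=3 F2=1; commitIndex=3
Op 6: append 1 -> log_len=4
Op 7: append 2 -> log_len=6
Op 8: F1 acks idx 4 -> match: F0=3 F1=4 F2=1; commitIndex=3
Op 9: F2 acks idx 5 -> match: F0=3 F1=4 F2=5; commitIndex=4
Op 10: append 3 -> log_len=9
Op 11: F2 acks idx 4 -> match: F0=3 F1=4 F2=5; commitIndex=4
Op 12: F0 acks idx 6 -> match: F0=6 F1=4 F2=5; commitIndex=5

Answer: 5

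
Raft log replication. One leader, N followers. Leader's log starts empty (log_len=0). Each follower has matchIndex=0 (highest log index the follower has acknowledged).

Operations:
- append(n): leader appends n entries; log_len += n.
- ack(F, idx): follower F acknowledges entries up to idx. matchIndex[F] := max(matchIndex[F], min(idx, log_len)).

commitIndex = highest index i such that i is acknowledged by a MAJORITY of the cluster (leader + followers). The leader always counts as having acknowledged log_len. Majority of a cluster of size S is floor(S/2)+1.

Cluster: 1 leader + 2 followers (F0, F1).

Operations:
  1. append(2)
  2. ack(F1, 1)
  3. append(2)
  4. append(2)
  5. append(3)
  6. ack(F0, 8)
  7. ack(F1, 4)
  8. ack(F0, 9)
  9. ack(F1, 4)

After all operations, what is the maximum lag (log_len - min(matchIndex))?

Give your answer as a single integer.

Op 1: append 2 -> log_len=2
Op 2: F1 acks idx 1 -> match: F0=0 F1=1; commitIndex=1
Op 3: append 2 -> log_len=4
Op 4: append 2 -> log_len=6
Op 5: append 3 -> log_len=9
Op 6: F0 acks idx 8 -> match: F0=8 F1=1; commitIndex=8
Op 7: F1 acks idx 4 -> match: F0=8 F1=4; commitIndex=8
Op 8: F0 acks idx 9 -> match: F0=9 F1=4; commitIndex=9
Op 9: F1 acks idx 4 -> match: F0=9 F1=4; commitIndex=9

Answer: 5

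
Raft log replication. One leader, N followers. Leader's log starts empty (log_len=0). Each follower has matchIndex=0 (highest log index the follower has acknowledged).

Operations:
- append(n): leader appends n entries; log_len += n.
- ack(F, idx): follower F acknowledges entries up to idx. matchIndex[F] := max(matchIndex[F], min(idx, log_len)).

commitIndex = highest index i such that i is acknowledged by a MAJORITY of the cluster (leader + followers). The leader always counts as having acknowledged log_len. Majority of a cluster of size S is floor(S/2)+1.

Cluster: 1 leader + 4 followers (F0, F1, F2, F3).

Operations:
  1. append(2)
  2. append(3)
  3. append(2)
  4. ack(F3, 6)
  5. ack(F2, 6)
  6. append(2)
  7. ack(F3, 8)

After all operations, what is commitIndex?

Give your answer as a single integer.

Op 1: append 2 -> log_len=2
Op 2: append 3 -> log_len=5
Op 3: append 2 -> log_len=7
Op 4: F3 acks idx 6 -> match: F0=0 F1=0 F2=0 F3=6; commitIndex=0
Op 5: F2 acks idx 6 -> match: F0=0 F1=0 F2=6 F3=6; commitIndex=6
Op 6: append 2 -> log_len=9
Op 7: F3 acks idx 8 -> match: F0=0 F1=0 F2=6 F3=8; commitIndex=6

Answer: 6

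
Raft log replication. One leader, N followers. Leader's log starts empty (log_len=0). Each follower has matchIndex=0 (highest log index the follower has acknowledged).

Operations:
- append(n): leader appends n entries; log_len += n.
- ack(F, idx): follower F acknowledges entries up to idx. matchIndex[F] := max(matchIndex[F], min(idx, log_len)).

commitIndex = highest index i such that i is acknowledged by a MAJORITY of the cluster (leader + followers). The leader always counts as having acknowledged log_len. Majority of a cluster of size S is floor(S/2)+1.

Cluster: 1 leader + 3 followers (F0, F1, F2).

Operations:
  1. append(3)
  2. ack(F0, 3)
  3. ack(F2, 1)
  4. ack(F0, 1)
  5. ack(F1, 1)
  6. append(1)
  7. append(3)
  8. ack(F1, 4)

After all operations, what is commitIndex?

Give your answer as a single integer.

Answer: 3

Derivation:
Op 1: append 3 -> log_len=3
Op 2: F0 acks idx 3 -> match: F0=3 F1=0 F2=0; commitIndex=0
Op 3: F2 acks idx 1 -> match: F0=3 F1=0 F2=1; commitIndex=1
Op 4: F0 acks idx 1 -> match: F0=3 F1=0 F2=1; commitIndex=1
Op 5: F1 acks idx 1 -> match: F0=3 F1=1 F2=1; commitIndex=1
Op 6: append 1 -> log_len=4
Op 7: append 3 -> log_len=7
Op 8: F1 acks idx 4 -> match: F0=3 F1=4 F2=1; commitIndex=3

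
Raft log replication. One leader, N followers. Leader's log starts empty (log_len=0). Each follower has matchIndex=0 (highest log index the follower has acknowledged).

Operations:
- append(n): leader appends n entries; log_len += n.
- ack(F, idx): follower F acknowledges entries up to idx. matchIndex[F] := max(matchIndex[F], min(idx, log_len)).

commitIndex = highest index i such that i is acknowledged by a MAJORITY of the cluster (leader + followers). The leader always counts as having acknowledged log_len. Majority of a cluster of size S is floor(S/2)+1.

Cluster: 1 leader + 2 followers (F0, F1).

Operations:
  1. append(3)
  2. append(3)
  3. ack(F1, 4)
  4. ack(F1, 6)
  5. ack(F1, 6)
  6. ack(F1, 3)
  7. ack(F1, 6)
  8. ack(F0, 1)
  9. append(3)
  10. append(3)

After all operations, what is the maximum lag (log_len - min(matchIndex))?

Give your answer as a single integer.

Op 1: append 3 -> log_len=3
Op 2: append 3 -> log_len=6
Op 3: F1 acks idx 4 -> match: F0=0 F1=4; commitIndex=4
Op 4: F1 acks idx 6 -> match: F0=0 F1=6; commitIndex=6
Op 5: F1 acks idx 6 -> match: F0=0 F1=6; commitIndex=6
Op 6: F1 acks idx 3 -> match: F0=0 F1=6; commitIndex=6
Op 7: F1 acks idx 6 -> match: F0=0 F1=6; commitIndex=6
Op 8: F0 acks idx 1 -> match: F0=1 F1=6; commitIndex=6
Op 9: append 3 -> log_len=9
Op 10: append 3 -> log_len=12

Answer: 11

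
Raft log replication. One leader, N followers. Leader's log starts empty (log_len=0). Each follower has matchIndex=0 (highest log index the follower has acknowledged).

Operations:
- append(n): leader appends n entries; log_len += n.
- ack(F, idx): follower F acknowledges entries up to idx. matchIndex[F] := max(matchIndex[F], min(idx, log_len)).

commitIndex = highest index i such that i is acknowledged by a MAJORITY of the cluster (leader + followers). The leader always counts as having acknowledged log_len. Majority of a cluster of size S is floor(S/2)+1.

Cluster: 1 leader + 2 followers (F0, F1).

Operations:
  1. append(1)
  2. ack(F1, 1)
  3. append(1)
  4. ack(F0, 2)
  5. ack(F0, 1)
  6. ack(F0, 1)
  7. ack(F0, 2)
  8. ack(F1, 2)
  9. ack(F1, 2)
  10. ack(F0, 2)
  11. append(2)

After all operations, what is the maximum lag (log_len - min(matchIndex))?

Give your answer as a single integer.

Op 1: append 1 -> log_len=1
Op 2: F1 acks idx 1 -> match: F0=0 F1=1; commitIndex=1
Op 3: append 1 -> log_len=2
Op 4: F0 acks idx 2 -> match: F0=2 F1=1; commitIndex=2
Op 5: F0 acks idx 1 -> match: F0=2 F1=1; commitIndex=2
Op 6: F0 acks idx 1 -> match: F0=2 F1=1; commitIndex=2
Op 7: F0 acks idx 2 -> match: F0=2 F1=1; commitIndex=2
Op 8: F1 acks idx 2 -> match: F0=2 F1=2; commitIndex=2
Op 9: F1 acks idx 2 -> match: F0=2 F1=2; commitIndex=2
Op 10: F0 acks idx 2 -> match: F0=2 F1=2; commitIndex=2
Op 11: append 2 -> log_len=4

Answer: 2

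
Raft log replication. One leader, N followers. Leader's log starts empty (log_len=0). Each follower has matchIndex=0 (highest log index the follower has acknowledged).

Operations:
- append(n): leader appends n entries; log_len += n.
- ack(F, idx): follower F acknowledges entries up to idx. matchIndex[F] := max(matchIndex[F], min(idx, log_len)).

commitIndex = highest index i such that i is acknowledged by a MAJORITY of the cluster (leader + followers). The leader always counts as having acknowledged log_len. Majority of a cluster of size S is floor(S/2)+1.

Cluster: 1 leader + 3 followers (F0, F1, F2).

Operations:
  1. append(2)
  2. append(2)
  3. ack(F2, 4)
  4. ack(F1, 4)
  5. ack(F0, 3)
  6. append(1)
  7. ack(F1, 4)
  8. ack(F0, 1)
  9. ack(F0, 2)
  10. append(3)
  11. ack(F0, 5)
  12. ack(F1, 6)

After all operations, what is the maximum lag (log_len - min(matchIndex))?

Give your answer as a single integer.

Op 1: append 2 -> log_len=2
Op 2: append 2 -> log_len=4
Op 3: F2 acks idx 4 -> match: F0=0 F1=0 F2=4; commitIndex=0
Op 4: F1 acks idx 4 -> match: F0=0 F1=4 F2=4; commitIndex=4
Op 5: F0 acks idx 3 -> match: F0=3 F1=4 F2=4; commitIndex=4
Op 6: append 1 -> log_len=5
Op 7: F1 acks idx 4 -> match: F0=3 F1=4 F2=4; commitIndex=4
Op 8: F0 acks idx 1 -> match: F0=3 F1=4 F2=4; commitIndex=4
Op 9: F0 acks idx 2 -> match: F0=3 F1=4 F2=4; commitIndex=4
Op 10: append 3 -> log_len=8
Op 11: F0 acks idx 5 -> match: F0=5 F1=4 F2=4; commitIndex=4
Op 12: F1 acks idx 6 -> match: F0=5 F1=6 F2=4; commitIndex=5

Answer: 4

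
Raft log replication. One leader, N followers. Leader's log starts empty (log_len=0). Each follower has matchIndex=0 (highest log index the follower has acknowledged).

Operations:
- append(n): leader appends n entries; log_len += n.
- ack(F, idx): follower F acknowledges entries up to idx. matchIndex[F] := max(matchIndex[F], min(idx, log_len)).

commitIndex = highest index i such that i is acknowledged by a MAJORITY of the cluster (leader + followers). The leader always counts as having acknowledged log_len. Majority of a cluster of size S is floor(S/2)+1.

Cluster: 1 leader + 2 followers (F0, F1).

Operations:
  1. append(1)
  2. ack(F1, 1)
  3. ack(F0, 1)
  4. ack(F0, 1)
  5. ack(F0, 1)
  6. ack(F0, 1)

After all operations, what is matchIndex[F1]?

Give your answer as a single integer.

Answer: 1

Derivation:
Op 1: append 1 -> log_len=1
Op 2: F1 acks idx 1 -> match: F0=0 F1=1; commitIndex=1
Op 3: F0 acks idx 1 -> match: F0=1 F1=1; commitIndex=1
Op 4: F0 acks idx 1 -> match: F0=1 F1=1; commitIndex=1
Op 5: F0 acks idx 1 -> match: F0=1 F1=1; commitIndex=1
Op 6: F0 acks idx 1 -> match: F0=1 F1=1; commitIndex=1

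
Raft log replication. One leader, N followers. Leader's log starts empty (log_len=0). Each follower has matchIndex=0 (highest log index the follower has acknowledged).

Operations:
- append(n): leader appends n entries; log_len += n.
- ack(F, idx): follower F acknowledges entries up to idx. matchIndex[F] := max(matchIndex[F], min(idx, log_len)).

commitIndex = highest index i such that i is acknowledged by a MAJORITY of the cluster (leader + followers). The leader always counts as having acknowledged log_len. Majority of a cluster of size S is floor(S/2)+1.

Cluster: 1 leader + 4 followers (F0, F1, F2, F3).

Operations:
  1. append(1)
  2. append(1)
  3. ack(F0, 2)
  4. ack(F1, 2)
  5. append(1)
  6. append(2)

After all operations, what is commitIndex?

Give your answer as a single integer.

Answer: 2

Derivation:
Op 1: append 1 -> log_len=1
Op 2: append 1 -> log_len=2
Op 3: F0 acks idx 2 -> match: F0=2 F1=0 F2=0 F3=0; commitIndex=0
Op 4: F1 acks idx 2 -> match: F0=2 F1=2 F2=0 F3=0; commitIndex=2
Op 5: append 1 -> log_len=3
Op 6: append 2 -> log_len=5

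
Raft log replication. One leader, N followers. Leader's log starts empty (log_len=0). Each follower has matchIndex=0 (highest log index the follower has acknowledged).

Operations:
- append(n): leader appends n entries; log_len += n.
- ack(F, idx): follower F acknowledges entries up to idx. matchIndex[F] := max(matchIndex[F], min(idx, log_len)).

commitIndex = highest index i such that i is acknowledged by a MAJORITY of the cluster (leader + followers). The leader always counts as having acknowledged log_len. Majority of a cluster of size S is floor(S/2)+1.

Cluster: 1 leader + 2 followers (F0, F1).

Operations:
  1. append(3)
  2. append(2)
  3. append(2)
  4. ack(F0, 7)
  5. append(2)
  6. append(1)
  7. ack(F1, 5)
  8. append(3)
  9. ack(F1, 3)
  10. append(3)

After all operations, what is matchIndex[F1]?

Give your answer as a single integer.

Op 1: append 3 -> log_len=3
Op 2: append 2 -> log_len=5
Op 3: append 2 -> log_len=7
Op 4: F0 acks idx 7 -> match: F0=7 F1=0; commitIndex=7
Op 5: append 2 -> log_len=9
Op 6: append 1 -> log_len=10
Op 7: F1 acks idx 5 -> match: F0=7 F1=5; commitIndex=7
Op 8: append 3 -> log_len=13
Op 9: F1 acks idx 3 -> match: F0=7 F1=5; commitIndex=7
Op 10: append 3 -> log_len=16

Answer: 5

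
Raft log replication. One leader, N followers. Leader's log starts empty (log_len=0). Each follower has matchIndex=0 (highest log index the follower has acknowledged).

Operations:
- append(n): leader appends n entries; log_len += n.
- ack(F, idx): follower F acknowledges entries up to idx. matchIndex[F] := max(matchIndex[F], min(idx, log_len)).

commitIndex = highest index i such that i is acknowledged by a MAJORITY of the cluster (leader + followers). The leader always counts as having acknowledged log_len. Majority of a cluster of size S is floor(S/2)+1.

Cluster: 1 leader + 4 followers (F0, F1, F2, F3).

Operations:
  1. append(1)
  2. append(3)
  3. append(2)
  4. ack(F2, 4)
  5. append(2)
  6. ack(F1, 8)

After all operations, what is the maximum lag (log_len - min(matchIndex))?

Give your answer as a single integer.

Op 1: append 1 -> log_len=1
Op 2: append 3 -> log_len=4
Op 3: append 2 -> log_len=6
Op 4: F2 acks idx 4 -> match: F0=0 F1=0 F2=4 F3=0; commitIndex=0
Op 5: append 2 -> log_len=8
Op 6: F1 acks idx 8 -> match: F0=0 F1=8 F2=4 F3=0; commitIndex=4

Answer: 8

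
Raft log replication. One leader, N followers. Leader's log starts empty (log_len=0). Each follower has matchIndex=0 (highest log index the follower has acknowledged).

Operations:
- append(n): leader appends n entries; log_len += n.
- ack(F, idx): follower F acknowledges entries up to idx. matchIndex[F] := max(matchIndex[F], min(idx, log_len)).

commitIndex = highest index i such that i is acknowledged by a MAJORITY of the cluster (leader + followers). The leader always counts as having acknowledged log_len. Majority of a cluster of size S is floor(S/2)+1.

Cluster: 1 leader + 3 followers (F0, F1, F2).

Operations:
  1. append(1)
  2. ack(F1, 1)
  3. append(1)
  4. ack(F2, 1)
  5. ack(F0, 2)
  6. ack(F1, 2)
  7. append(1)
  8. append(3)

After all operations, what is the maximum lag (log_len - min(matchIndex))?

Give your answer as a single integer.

Answer: 5

Derivation:
Op 1: append 1 -> log_len=1
Op 2: F1 acks idx 1 -> match: F0=0 F1=1 F2=0; commitIndex=0
Op 3: append 1 -> log_len=2
Op 4: F2 acks idx 1 -> match: F0=0 F1=1 F2=1; commitIndex=1
Op 5: F0 acks idx 2 -> match: F0=2 F1=1 F2=1; commitIndex=1
Op 6: F1 acks idx 2 -> match: F0=2 F1=2 F2=1; commitIndex=2
Op 7: append 1 -> log_len=3
Op 8: append 3 -> log_len=6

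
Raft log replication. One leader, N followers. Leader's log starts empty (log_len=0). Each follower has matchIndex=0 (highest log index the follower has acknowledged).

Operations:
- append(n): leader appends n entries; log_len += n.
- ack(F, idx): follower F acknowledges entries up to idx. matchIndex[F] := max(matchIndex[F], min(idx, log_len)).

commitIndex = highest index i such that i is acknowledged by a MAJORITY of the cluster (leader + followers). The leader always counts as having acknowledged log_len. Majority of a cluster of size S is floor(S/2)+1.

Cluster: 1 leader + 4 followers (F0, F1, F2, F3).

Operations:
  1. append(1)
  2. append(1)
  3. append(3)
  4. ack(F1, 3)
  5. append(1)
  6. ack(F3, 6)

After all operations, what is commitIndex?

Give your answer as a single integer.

Answer: 3

Derivation:
Op 1: append 1 -> log_len=1
Op 2: append 1 -> log_len=2
Op 3: append 3 -> log_len=5
Op 4: F1 acks idx 3 -> match: F0=0 F1=3 F2=0 F3=0; commitIndex=0
Op 5: append 1 -> log_len=6
Op 6: F3 acks idx 6 -> match: F0=0 F1=3 F2=0 F3=6; commitIndex=3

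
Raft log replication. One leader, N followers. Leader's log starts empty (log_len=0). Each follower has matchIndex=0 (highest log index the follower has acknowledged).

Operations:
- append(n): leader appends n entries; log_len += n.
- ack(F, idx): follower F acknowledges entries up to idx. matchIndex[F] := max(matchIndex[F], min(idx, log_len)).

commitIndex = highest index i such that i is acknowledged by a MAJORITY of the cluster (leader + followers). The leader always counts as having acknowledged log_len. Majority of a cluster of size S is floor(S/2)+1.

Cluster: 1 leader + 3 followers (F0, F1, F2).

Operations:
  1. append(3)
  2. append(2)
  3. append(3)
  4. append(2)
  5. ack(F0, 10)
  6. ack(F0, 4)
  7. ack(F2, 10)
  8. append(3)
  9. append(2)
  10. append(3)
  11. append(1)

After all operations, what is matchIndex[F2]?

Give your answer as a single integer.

Answer: 10

Derivation:
Op 1: append 3 -> log_len=3
Op 2: append 2 -> log_len=5
Op 3: append 3 -> log_len=8
Op 4: append 2 -> log_len=10
Op 5: F0 acks idx 10 -> match: F0=10 F1=0 F2=0; commitIndex=0
Op 6: F0 acks idx 4 -> match: F0=10 F1=0 F2=0; commitIndex=0
Op 7: F2 acks idx 10 -> match: F0=10 F1=0 F2=10; commitIndex=10
Op 8: append 3 -> log_len=13
Op 9: append 2 -> log_len=15
Op 10: append 3 -> log_len=18
Op 11: append 1 -> log_len=19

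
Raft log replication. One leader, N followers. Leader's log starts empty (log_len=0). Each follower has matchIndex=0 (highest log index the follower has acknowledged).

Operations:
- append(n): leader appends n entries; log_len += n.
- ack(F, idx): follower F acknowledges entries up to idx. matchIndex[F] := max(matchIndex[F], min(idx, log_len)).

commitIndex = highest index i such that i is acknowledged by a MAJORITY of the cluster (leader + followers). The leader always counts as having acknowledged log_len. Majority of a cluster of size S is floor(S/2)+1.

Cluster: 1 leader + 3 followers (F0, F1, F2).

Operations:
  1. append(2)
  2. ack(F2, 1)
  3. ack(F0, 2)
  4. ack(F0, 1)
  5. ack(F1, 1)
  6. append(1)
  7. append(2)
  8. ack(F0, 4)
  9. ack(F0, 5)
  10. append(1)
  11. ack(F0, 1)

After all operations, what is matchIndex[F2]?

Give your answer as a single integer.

Op 1: append 2 -> log_len=2
Op 2: F2 acks idx 1 -> match: F0=0 F1=0 F2=1; commitIndex=0
Op 3: F0 acks idx 2 -> match: F0=2 F1=0 F2=1; commitIndex=1
Op 4: F0 acks idx 1 -> match: F0=2 F1=0 F2=1; commitIndex=1
Op 5: F1 acks idx 1 -> match: F0=2 F1=1 F2=1; commitIndex=1
Op 6: append 1 -> log_len=3
Op 7: append 2 -> log_len=5
Op 8: F0 acks idx 4 -> match: F0=4 F1=1 F2=1; commitIndex=1
Op 9: F0 acks idx 5 -> match: F0=5 F1=1 F2=1; commitIndex=1
Op 10: append 1 -> log_len=6
Op 11: F0 acks idx 1 -> match: F0=5 F1=1 F2=1; commitIndex=1

Answer: 1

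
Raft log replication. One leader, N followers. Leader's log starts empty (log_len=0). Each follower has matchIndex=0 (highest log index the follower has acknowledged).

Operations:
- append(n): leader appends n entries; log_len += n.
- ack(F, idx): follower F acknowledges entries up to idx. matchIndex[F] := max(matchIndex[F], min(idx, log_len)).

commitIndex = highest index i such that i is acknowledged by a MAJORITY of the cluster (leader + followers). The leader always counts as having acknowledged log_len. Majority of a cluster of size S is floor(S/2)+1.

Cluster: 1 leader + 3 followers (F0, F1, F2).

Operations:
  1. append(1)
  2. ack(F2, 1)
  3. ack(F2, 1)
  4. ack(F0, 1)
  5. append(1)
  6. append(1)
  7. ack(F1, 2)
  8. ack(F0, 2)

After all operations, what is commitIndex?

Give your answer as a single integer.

Op 1: append 1 -> log_len=1
Op 2: F2 acks idx 1 -> match: F0=0 F1=0 F2=1; commitIndex=0
Op 3: F2 acks idx 1 -> match: F0=0 F1=0 F2=1; commitIndex=0
Op 4: F0 acks idx 1 -> match: F0=1 F1=0 F2=1; commitIndex=1
Op 5: append 1 -> log_len=2
Op 6: append 1 -> log_len=3
Op 7: F1 acks idx 2 -> match: F0=1 F1=2 F2=1; commitIndex=1
Op 8: F0 acks idx 2 -> match: F0=2 F1=2 F2=1; commitIndex=2

Answer: 2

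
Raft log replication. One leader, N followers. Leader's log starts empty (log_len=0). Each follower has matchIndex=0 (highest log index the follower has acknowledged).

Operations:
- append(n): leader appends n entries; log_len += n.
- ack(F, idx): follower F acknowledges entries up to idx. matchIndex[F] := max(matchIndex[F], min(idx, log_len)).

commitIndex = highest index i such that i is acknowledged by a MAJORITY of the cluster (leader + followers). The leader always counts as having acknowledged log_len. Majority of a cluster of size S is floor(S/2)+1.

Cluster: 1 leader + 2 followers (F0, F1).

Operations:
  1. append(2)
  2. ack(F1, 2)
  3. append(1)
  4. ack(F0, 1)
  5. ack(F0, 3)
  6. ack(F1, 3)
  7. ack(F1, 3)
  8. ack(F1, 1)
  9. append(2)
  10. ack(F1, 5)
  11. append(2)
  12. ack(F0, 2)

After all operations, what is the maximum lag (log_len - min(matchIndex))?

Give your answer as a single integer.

Answer: 4

Derivation:
Op 1: append 2 -> log_len=2
Op 2: F1 acks idx 2 -> match: F0=0 F1=2; commitIndex=2
Op 3: append 1 -> log_len=3
Op 4: F0 acks idx 1 -> match: F0=1 F1=2; commitIndex=2
Op 5: F0 acks idx 3 -> match: F0=3 F1=2; commitIndex=3
Op 6: F1 acks idx 3 -> match: F0=3 F1=3; commitIndex=3
Op 7: F1 acks idx 3 -> match: F0=3 F1=3; commitIndex=3
Op 8: F1 acks idx 1 -> match: F0=3 F1=3; commitIndex=3
Op 9: append 2 -> log_len=5
Op 10: F1 acks idx 5 -> match: F0=3 F1=5; commitIndex=5
Op 11: append 2 -> log_len=7
Op 12: F0 acks idx 2 -> match: F0=3 F1=5; commitIndex=5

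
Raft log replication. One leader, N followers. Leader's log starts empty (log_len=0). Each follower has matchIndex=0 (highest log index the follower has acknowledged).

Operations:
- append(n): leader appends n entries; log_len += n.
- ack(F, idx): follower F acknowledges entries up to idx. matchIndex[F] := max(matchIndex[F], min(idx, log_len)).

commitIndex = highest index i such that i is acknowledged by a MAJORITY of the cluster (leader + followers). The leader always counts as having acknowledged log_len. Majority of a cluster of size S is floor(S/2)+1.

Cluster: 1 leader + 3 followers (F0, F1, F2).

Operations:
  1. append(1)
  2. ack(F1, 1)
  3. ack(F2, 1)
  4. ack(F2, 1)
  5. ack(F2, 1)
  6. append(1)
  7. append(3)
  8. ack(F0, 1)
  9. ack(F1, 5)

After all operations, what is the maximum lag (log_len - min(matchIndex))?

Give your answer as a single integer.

Op 1: append 1 -> log_len=1
Op 2: F1 acks idx 1 -> match: F0=0 F1=1 F2=0; commitIndex=0
Op 3: F2 acks idx 1 -> match: F0=0 F1=1 F2=1; commitIndex=1
Op 4: F2 acks idx 1 -> match: F0=0 F1=1 F2=1; commitIndex=1
Op 5: F2 acks idx 1 -> match: F0=0 F1=1 F2=1; commitIndex=1
Op 6: append 1 -> log_len=2
Op 7: append 3 -> log_len=5
Op 8: F0 acks idx 1 -> match: F0=1 F1=1 F2=1; commitIndex=1
Op 9: F1 acks idx 5 -> match: F0=1 F1=5 F2=1; commitIndex=1

Answer: 4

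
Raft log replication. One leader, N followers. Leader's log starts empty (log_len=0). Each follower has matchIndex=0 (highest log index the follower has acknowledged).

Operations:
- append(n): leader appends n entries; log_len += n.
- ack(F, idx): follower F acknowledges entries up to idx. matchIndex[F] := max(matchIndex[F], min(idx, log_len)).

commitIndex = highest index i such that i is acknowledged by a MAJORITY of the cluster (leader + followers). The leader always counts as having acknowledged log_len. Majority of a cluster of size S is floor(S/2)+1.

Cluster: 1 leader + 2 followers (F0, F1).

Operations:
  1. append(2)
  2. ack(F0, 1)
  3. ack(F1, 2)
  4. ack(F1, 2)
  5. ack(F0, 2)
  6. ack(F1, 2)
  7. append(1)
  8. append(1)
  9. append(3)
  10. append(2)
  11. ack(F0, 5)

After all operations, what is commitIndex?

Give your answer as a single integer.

Answer: 5

Derivation:
Op 1: append 2 -> log_len=2
Op 2: F0 acks idx 1 -> match: F0=1 F1=0; commitIndex=1
Op 3: F1 acks idx 2 -> match: F0=1 F1=2; commitIndex=2
Op 4: F1 acks idx 2 -> match: F0=1 F1=2; commitIndex=2
Op 5: F0 acks idx 2 -> match: F0=2 F1=2; commitIndex=2
Op 6: F1 acks idx 2 -> match: F0=2 F1=2; commitIndex=2
Op 7: append 1 -> log_len=3
Op 8: append 1 -> log_len=4
Op 9: append 3 -> log_len=7
Op 10: append 2 -> log_len=9
Op 11: F0 acks idx 5 -> match: F0=5 F1=2; commitIndex=5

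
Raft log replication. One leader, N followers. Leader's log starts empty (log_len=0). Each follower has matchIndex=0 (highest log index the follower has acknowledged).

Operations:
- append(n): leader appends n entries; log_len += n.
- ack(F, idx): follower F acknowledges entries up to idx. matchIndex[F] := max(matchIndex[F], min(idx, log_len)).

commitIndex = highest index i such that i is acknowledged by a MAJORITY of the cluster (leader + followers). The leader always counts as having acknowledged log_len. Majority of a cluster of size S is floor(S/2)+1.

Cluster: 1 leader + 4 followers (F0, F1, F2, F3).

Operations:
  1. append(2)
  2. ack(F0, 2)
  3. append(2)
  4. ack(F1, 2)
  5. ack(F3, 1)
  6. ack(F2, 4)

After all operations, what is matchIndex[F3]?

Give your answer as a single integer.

Op 1: append 2 -> log_len=2
Op 2: F0 acks idx 2 -> match: F0=2 F1=0 F2=0 F3=0; commitIndex=0
Op 3: append 2 -> log_len=4
Op 4: F1 acks idx 2 -> match: F0=2 F1=2 F2=0 F3=0; commitIndex=2
Op 5: F3 acks idx 1 -> match: F0=2 F1=2 F2=0 F3=1; commitIndex=2
Op 6: F2 acks idx 4 -> match: F0=2 F1=2 F2=4 F3=1; commitIndex=2

Answer: 1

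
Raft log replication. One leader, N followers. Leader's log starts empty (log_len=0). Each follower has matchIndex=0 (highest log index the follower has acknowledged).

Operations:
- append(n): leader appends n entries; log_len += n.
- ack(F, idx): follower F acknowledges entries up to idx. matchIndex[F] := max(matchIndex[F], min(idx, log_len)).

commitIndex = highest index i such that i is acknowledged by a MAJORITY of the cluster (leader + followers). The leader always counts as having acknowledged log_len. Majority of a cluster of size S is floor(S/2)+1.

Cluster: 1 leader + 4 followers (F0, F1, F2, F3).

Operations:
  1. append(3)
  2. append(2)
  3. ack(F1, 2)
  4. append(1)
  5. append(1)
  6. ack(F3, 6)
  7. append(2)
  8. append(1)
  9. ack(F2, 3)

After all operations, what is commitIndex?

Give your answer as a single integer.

Op 1: append 3 -> log_len=3
Op 2: append 2 -> log_len=5
Op 3: F1 acks idx 2 -> match: F0=0 F1=2 F2=0 F3=0; commitIndex=0
Op 4: append 1 -> log_len=6
Op 5: append 1 -> log_len=7
Op 6: F3 acks idx 6 -> match: F0=0 F1=2 F2=0 F3=6; commitIndex=2
Op 7: append 2 -> log_len=9
Op 8: append 1 -> log_len=10
Op 9: F2 acks idx 3 -> match: F0=0 F1=2 F2=3 F3=6; commitIndex=3

Answer: 3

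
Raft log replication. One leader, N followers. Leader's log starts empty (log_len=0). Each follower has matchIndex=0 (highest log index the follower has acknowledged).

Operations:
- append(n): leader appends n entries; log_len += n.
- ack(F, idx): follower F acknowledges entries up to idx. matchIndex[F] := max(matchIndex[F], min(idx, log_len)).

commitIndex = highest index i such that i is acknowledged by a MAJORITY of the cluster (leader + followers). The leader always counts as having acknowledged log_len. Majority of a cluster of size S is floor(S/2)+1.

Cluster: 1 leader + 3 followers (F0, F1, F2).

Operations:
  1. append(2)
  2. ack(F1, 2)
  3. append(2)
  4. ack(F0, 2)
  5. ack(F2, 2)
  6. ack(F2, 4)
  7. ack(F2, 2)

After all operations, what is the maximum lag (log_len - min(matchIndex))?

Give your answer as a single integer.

Answer: 2

Derivation:
Op 1: append 2 -> log_len=2
Op 2: F1 acks idx 2 -> match: F0=0 F1=2 F2=0; commitIndex=0
Op 3: append 2 -> log_len=4
Op 4: F0 acks idx 2 -> match: F0=2 F1=2 F2=0; commitIndex=2
Op 5: F2 acks idx 2 -> match: F0=2 F1=2 F2=2; commitIndex=2
Op 6: F2 acks idx 4 -> match: F0=2 F1=2 F2=4; commitIndex=2
Op 7: F2 acks idx 2 -> match: F0=2 F1=2 F2=4; commitIndex=2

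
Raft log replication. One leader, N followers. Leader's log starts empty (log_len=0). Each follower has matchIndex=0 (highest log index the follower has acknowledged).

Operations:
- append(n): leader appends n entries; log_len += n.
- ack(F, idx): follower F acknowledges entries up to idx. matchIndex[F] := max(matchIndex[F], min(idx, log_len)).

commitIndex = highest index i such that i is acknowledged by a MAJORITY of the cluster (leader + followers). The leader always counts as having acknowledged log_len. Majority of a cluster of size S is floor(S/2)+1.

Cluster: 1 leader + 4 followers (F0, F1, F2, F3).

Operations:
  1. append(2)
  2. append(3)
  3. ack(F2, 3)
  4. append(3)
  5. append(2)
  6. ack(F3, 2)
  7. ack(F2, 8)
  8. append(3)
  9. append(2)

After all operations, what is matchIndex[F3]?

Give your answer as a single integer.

Answer: 2

Derivation:
Op 1: append 2 -> log_len=2
Op 2: append 3 -> log_len=5
Op 3: F2 acks idx 3 -> match: F0=0 F1=0 F2=3 F3=0; commitIndex=0
Op 4: append 3 -> log_len=8
Op 5: append 2 -> log_len=10
Op 6: F3 acks idx 2 -> match: F0=0 F1=0 F2=3 F3=2; commitIndex=2
Op 7: F2 acks idx 8 -> match: F0=0 F1=0 F2=8 F3=2; commitIndex=2
Op 8: append 3 -> log_len=13
Op 9: append 2 -> log_len=15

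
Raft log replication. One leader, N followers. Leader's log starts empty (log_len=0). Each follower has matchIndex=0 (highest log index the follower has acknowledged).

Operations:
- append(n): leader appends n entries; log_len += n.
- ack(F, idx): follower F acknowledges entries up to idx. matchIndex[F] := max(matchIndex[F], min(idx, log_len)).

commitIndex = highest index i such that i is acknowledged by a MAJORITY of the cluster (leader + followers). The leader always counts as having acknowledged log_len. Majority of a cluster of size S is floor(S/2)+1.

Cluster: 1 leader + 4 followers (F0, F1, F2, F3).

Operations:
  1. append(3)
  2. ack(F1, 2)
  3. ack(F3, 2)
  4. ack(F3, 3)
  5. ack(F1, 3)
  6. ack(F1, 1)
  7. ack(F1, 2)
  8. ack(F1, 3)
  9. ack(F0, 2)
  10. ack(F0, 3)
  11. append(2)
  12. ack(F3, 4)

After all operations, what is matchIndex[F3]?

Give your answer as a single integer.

Answer: 4

Derivation:
Op 1: append 3 -> log_len=3
Op 2: F1 acks idx 2 -> match: F0=0 F1=2 F2=0 F3=0; commitIndex=0
Op 3: F3 acks idx 2 -> match: F0=0 F1=2 F2=0 F3=2; commitIndex=2
Op 4: F3 acks idx 3 -> match: F0=0 F1=2 F2=0 F3=3; commitIndex=2
Op 5: F1 acks idx 3 -> match: F0=0 F1=3 F2=0 F3=3; commitIndex=3
Op 6: F1 acks idx 1 -> match: F0=0 F1=3 F2=0 F3=3; commitIndex=3
Op 7: F1 acks idx 2 -> match: F0=0 F1=3 F2=0 F3=3; commitIndex=3
Op 8: F1 acks idx 3 -> match: F0=0 F1=3 F2=0 F3=3; commitIndex=3
Op 9: F0 acks idx 2 -> match: F0=2 F1=3 F2=0 F3=3; commitIndex=3
Op 10: F0 acks idx 3 -> match: F0=3 F1=3 F2=0 F3=3; commitIndex=3
Op 11: append 2 -> log_len=5
Op 12: F3 acks idx 4 -> match: F0=3 F1=3 F2=0 F3=4; commitIndex=3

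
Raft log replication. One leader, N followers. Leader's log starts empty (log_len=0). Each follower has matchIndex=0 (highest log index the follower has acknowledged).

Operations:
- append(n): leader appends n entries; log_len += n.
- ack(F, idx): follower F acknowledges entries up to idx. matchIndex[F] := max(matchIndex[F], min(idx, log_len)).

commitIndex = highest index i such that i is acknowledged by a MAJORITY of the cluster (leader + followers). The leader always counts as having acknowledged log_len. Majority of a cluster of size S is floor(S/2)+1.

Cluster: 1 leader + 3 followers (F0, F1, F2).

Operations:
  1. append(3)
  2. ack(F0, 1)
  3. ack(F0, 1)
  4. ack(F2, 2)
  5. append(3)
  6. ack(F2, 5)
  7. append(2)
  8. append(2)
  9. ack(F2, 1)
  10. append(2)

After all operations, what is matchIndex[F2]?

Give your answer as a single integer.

Answer: 5

Derivation:
Op 1: append 3 -> log_len=3
Op 2: F0 acks idx 1 -> match: F0=1 F1=0 F2=0; commitIndex=0
Op 3: F0 acks idx 1 -> match: F0=1 F1=0 F2=0; commitIndex=0
Op 4: F2 acks idx 2 -> match: F0=1 F1=0 F2=2; commitIndex=1
Op 5: append 3 -> log_len=6
Op 6: F2 acks idx 5 -> match: F0=1 F1=0 F2=5; commitIndex=1
Op 7: append 2 -> log_len=8
Op 8: append 2 -> log_len=10
Op 9: F2 acks idx 1 -> match: F0=1 F1=0 F2=5; commitIndex=1
Op 10: append 2 -> log_len=12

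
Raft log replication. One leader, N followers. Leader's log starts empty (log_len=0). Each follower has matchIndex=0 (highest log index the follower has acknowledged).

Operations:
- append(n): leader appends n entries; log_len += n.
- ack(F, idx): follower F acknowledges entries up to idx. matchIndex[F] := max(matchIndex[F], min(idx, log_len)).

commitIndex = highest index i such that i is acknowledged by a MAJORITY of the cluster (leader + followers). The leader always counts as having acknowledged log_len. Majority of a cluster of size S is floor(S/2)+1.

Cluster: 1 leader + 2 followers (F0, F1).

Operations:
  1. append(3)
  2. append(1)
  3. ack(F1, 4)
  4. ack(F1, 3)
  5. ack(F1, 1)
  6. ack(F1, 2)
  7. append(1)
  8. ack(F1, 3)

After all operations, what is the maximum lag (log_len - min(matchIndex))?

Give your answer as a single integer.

Answer: 5

Derivation:
Op 1: append 3 -> log_len=3
Op 2: append 1 -> log_len=4
Op 3: F1 acks idx 4 -> match: F0=0 F1=4; commitIndex=4
Op 4: F1 acks idx 3 -> match: F0=0 F1=4; commitIndex=4
Op 5: F1 acks idx 1 -> match: F0=0 F1=4; commitIndex=4
Op 6: F1 acks idx 2 -> match: F0=0 F1=4; commitIndex=4
Op 7: append 1 -> log_len=5
Op 8: F1 acks idx 3 -> match: F0=0 F1=4; commitIndex=4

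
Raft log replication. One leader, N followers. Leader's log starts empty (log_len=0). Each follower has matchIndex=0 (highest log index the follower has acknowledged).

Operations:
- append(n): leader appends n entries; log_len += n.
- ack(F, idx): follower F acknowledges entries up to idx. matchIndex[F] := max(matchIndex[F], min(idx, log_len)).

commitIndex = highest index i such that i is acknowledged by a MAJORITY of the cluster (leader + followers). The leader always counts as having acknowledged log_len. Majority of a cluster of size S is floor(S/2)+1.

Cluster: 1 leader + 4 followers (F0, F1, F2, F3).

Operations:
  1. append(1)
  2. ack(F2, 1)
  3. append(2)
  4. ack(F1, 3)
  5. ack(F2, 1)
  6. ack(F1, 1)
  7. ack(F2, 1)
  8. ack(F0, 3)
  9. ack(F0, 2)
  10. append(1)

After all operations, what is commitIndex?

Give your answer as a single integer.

Op 1: append 1 -> log_len=1
Op 2: F2 acks idx 1 -> match: F0=0 F1=0 F2=1 F3=0; commitIndex=0
Op 3: append 2 -> log_len=3
Op 4: F1 acks idx 3 -> match: F0=0 F1=3 F2=1 F3=0; commitIndex=1
Op 5: F2 acks idx 1 -> match: F0=0 F1=3 F2=1 F3=0; commitIndex=1
Op 6: F1 acks idx 1 -> match: F0=0 F1=3 F2=1 F3=0; commitIndex=1
Op 7: F2 acks idx 1 -> match: F0=0 F1=3 F2=1 F3=0; commitIndex=1
Op 8: F0 acks idx 3 -> match: F0=3 F1=3 F2=1 F3=0; commitIndex=3
Op 9: F0 acks idx 2 -> match: F0=3 F1=3 F2=1 F3=0; commitIndex=3
Op 10: append 1 -> log_len=4

Answer: 3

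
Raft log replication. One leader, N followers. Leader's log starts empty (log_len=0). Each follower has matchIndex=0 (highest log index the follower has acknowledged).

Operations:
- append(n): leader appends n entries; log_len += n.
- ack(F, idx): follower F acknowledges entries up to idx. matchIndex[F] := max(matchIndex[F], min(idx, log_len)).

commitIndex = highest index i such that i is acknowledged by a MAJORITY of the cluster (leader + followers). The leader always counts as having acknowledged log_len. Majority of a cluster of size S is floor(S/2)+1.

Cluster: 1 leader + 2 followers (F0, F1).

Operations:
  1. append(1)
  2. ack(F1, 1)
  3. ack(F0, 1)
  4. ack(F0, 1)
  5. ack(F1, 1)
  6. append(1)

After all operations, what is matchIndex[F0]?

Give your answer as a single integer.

Op 1: append 1 -> log_len=1
Op 2: F1 acks idx 1 -> match: F0=0 F1=1; commitIndex=1
Op 3: F0 acks idx 1 -> match: F0=1 F1=1; commitIndex=1
Op 4: F0 acks idx 1 -> match: F0=1 F1=1; commitIndex=1
Op 5: F1 acks idx 1 -> match: F0=1 F1=1; commitIndex=1
Op 6: append 1 -> log_len=2

Answer: 1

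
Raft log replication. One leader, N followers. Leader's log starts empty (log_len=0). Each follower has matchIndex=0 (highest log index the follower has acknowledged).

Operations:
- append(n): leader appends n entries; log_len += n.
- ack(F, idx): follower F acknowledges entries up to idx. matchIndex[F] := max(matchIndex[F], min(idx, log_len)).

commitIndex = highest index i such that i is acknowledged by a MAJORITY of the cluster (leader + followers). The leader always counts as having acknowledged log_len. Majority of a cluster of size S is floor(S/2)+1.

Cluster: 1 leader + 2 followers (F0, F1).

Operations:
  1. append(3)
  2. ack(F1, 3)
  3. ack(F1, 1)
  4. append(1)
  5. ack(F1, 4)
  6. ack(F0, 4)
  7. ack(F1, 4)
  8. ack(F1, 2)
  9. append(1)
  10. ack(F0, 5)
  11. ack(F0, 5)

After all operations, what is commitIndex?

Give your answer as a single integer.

Op 1: append 3 -> log_len=3
Op 2: F1 acks idx 3 -> match: F0=0 F1=3; commitIndex=3
Op 3: F1 acks idx 1 -> match: F0=0 F1=3; commitIndex=3
Op 4: append 1 -> log_len=4
Op 5: F1 acks idx 4 -> match: F0=0 F1=4; commitIndex=4
Op 6: F0 acks idx 4 -> match: F0=4 F1=4; commitIndex=4
Op 7: F1 acks idx 4 -> match: F0=4 F1=4; commitIndex=4
Op 8: F1 acks idx 2 -> match: F0=4 F1=4; commitIndex=4
Op 9: append 1 -> log_len=5
Op 10: F0 acks idx 5 -> match: F0=5 F1=4; commitIndex=5
Op 11: F0 acks idx 5 -> match: F0=5 F1=4; commitIndex=5

Answer: 5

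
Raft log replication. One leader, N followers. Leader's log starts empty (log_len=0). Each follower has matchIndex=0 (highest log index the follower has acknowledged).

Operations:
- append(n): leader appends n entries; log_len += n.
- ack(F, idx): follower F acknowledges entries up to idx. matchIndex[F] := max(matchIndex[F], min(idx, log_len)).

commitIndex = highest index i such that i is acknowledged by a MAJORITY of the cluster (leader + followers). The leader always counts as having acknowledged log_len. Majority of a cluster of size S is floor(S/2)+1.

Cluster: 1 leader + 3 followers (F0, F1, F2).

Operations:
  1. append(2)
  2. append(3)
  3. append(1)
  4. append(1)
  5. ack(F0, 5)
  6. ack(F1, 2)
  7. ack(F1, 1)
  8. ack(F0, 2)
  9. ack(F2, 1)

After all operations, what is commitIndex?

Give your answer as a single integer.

Answer: 2

Derivation:
Op 1: append 2 -> log_len=2
Op 2: append 3 -> log_len=5
Op 3: append 1 -> log_len=6
Op 4: append 1 -> log_len=7
Op 5: F0 acks idx 5 -> match: F0=5 F1=0 F2=0; commitIndex=0
Op 6: F1 acks idx 2 -> match: F0=5 F1=2 F2=0; commitIndex=2
Op 7: F1 acks idx 1 -> match: F0=5 F1=2 F2=0; commitIndex=2
Op 8: F0 acks idx 2 -> match: F0=5 F1=2 F2=0; commitIndex=2
Op 9: F2 acks idx 1 -> match: F0=5 F1=2 F2=1; commitIndex=2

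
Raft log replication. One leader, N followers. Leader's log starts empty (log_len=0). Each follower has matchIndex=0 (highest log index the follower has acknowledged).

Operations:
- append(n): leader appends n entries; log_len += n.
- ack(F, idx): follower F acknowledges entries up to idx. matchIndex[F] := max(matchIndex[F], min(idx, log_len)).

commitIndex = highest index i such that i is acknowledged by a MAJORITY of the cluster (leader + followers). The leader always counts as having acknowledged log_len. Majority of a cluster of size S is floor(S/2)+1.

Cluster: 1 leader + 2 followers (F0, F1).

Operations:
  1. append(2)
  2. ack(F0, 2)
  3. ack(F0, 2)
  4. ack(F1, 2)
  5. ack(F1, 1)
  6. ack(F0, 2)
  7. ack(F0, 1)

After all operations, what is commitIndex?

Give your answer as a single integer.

Answer: 2

Derivation:
Op 1: append 2 -> log_len=2
Op 2: F0 acks idx 2 -> match: F0=2 F1=0; commitIndex=2
Op 3: F0 acks idx 2 -> match: F0=2 F1=0; commitIndex=2
Op 4: F1 acks idx 2 -> match: F0=2 F1=2; commitIndex=2
Op 5: F1 acks idx 1 -> match: F0=2 F1=2; commitIndex=2
Op 6: F0 acks idx 2 -> match: F0=2 F1=2; commitIndex=2
Op 7: F0 acks idx 1 -> match: F0=2 F1=2; commitIndex=2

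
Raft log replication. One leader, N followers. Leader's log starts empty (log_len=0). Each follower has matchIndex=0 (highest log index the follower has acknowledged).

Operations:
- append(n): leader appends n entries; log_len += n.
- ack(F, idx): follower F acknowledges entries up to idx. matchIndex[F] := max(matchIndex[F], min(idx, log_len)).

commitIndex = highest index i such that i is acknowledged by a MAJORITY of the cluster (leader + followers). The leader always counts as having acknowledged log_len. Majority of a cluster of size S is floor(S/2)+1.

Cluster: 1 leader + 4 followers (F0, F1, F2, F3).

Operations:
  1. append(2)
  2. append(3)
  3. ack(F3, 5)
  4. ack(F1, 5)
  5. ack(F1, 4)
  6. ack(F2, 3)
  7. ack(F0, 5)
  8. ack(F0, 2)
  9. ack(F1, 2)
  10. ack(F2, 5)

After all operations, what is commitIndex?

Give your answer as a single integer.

Answer: 5

Derivation:
Op 1: append 2 -> log_len=2
Op 2: append 3 -> log_len=5
Op 3: F3 acks idx 5 -> match: F0=0 F1=0 F2=0 F3=5; commitIndex=0
Op 4: F1 acks idx 5 -> match: F0=0 F1=5 F2=0 F3=5; commitIndex=5
Op 5: F1 acks idx 4 -> match: F0=0 F1=5 F2=0 F3=5; commitIndex=5
Op 6: F2 acks idx 3 -> match: F0=0 F1=5 F2=3 F3=5; commitIndex=5
Op 7: F0 acks idx 5 -> match: F0=5 F1=5 F2=3 F3=5; commitIndex=5
Op 8: F0 acks idx 2 -> match: F0=5 F1=5 F2=3 F3=5; commitIndex=5
Op 9: F1 acks idx 2 -> match: F0=5 F1=5 F2=3 F3=5; commitIndex=5
Op 10: F2 acks idx 5 -> match: F0=5 F1=5 F2=5 F3=5; commitIndex=5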